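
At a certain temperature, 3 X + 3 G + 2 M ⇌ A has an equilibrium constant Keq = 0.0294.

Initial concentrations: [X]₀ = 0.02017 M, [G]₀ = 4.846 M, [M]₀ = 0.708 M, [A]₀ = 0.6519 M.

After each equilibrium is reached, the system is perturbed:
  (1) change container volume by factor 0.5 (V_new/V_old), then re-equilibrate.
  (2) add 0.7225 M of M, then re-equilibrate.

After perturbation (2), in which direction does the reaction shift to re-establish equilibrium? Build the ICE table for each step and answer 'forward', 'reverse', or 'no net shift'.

Direction: forward

Q₀ = 1393 vs Keq = 0.0294 ⇒ Q>K, reverse
Step 1:
                  X         G         M         A
  init      0.02017     4.846     0.708    0.6519
  Δ          0.4595    0.4595    0.3064   -0.1532
  eq         0.4797     5.306     1.014    0.4987
  solve Keq expr → x = -0.1532; check Q = 0.0294
Then change container volume by factor 0.5 (V_new/V_old).
Step 2:
                  X         G         M         A
  init       0.9594     10.61     2.029    0.9974
  Δ         -0.6993   -0.6993   -0.4662    0.2331
  eq         0.2601     9.912     1.563     1.231
  solve Keq expr → x = 0.2331; check Q = 0.0294
Then add 0.7225 M of M.
Step 3:
                  X         G         M         A
  init       0.2601     9.912     2.285     1.231
  Δ        -0.05397  -0.05397  -0.03598   0.01799
  eq         0.2062     9.858     2.249     1.249
  solve Keq expr → x = 0.01799; check Q = 0.0294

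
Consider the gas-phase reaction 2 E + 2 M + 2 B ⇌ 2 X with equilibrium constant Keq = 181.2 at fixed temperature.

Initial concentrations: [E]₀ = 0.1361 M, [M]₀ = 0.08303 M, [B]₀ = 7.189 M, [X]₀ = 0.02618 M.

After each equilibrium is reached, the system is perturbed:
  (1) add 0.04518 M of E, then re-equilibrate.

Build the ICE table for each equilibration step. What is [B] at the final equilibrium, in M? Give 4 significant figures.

Q₀ = 0.1039 vs Keq = 181.2 ⇒ Q<K, forward
Step 1:
                    E           M           B           X
  Initial      0.1361     0.08303       7.189     0.02618
  Change     -0.06844    -0.06844    -0.06844     0.06844
  Equil       0.06766     0.01459       7.121     0.09462
  solve Keq expr → x = 0.03422; check Q = 181.2
Then add 0.04518 M of E.
Step 2:
                    E           M           B           X
  Initial      0.1128     0.01459       7.121     0.09462
  Change    -0.004954   -0.004954   -0.004954    0.004954
  Equil        0.1079    0.009636       7.116     0.09957
  solve Keq expr → x = 0.002477; check Q = 181.2

[B]_eq = 7.116 M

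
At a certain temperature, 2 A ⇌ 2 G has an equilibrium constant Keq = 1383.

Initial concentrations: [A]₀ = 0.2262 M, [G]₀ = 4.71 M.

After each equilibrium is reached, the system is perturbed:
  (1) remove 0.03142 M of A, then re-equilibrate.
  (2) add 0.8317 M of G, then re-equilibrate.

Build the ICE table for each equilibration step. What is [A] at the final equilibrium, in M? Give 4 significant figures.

[A]_eq = 0.1502 M

Q₀ = 433.6 vs Keq = 1383 ⇒ Q<K, forward
Step 1:
                    A           G
  Initial      0.2262        4.71
  Change     -0.09694     0.09694
  Equil        0.1293       4.807
  solve Keq expr → x = 0.04847; check Q = 1383
Then remove 0.03142 M of A.
Step 2:
                    A           G
  Initial     0.09784       4.807
  Change       0.0306     -0.0306
  Equil        0.1284       4.776
  solve Keq expr → x = -0.0153; check Q = 1383
Then add 0.8317 M of G.
Step 3:
                    A           G
  Initial      0.1284       5.608
  Change      0.02178    -0.02178
  Equil        0.1502       5.586
  solve Keq expr → x = -0.01089; check Q = 1383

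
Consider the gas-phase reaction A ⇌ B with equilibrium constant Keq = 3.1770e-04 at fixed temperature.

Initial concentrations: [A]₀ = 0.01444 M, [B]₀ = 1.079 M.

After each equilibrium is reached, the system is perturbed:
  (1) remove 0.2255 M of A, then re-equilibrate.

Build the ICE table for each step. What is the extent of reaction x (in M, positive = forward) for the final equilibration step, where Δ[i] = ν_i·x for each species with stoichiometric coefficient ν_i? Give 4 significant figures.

x = -7.1619e-05 M

Q₀ = 74.72 vs Keq = 3.1770e-04 ⇒ Q>K, reverse
Step 1:
                    A           B
  I           0.01444       1.079
  C             1.079      -1.079
  E             1.093  3.4728e-04
  solve Keq expr → x = -1.079; check Q = 3.1770e-04
Then remove 0.2255 M of A.
Step 2:
                    A           B
  I            0.8676  3.4728e-04
  C        7.1619e-05 -7.1619e-05
  E            0.8677  2.7566e-04
  solve Keq expr → x = -7.1619e-05; check Q = 3.1770e-04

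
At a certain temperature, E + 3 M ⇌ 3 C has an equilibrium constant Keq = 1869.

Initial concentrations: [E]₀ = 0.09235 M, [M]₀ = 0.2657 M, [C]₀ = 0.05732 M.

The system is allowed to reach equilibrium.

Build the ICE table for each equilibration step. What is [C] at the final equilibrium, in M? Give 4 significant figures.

[C]_eq = 0.2541 M

Q₀ = 0.1087 vs Keq = 1869 ⇒ Q<K, forward
Step 1:
                  E         M         C
  init      0.09235    0.2657   0.05732
  Δ        -0.06558   -0.1967    0.1967
  eq        0.02677   0.06895    0.2541
  solve Keq expr → x = 0.06558; check Q = 1869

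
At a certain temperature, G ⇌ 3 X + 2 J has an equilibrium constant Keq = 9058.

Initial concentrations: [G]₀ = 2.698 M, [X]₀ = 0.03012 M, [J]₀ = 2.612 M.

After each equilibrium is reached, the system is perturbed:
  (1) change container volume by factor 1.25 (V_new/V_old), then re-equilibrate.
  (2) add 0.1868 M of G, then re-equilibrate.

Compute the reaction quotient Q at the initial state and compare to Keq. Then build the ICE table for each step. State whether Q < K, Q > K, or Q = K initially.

Q₀ = 6.9099e-05 vs Keq = 9058 ⇒ Q<K, forward
Step 1:
                   G          X          J
  init         2.698    0.03012      2.612
  Δ            -1.88      5.641      3.761
  eq          0.8177      5.671      6.373
  solve Keq expr → x = 1.88; check Q = 9058
Then change container volume by factor 1.25 (V_new/V_old).
Step 2:
                   G          X          J
  init        0.6542      4.537      5.098
  Δ          -0.2008     0.6025     0.4017
  eq          0.4533      5.139        5.5
  solve Keq expr → x = 0.2008; check Q = 9058
Then add 0.1868 M of G.
Step 3:
                   G          X          J
  init        0.6401      5.139        5.5
  Δ         -0.08415     0.2524     0.1683
  eq           0.556      5.392      5.668
  solve Keq expr → x = 0.08415; check Q = 9058

Q₀ = 6.9099e-05; Q < K (proceeds forward)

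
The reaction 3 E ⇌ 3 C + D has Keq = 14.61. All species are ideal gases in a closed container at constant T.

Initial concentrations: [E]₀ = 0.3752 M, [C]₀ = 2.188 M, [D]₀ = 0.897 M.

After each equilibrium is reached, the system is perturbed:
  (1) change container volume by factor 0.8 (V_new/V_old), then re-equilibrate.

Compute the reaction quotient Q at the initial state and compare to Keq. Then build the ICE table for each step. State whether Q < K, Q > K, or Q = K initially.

Q₀ = 177.9; Q > K (proceeds reverse)

Q₀ = 177.9 vs Keq = 14.61 ⇒ Q>K, reverse
Step 1:
                   E          C          D
  I           0.3752      2.188      0.897
  C           0.3276    -0.3276    -0.1092
  E           0.7028       1.86     0.7878
  solve Keq expr → x = -0.1092; check Q = 14.61
Then change container volume by factor 0.8 (V_new/V_old).
Step 2:
                   E          C          D
  I           0.8785      2.325     0.9847
  C          0.04486   -0.04486   -0.01495
  E           0.9234      2.281     0.9698
  solve Keq expr → x = -0.01495; check Q = 14.61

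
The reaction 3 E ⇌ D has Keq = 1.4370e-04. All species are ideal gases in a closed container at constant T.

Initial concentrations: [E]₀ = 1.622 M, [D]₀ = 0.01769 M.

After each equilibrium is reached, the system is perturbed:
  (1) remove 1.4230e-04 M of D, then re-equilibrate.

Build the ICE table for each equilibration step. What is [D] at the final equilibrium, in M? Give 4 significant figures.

[D]_eq = 6.7244e-04 M

Q₀ = 0.004145 vs Keq = 1.4370e-04 ⇒ Q>K, reverse
Step 1:
                    E           D
  I             1.622     0.01769
  C           0.05105    -0.01702
  E             1.673  6.7295e-04
  solve Keq expr → x = -0.01702; check Q = 1.4370e-04
Then remove 1.4230e-04 M of D.
Step 2:
                    E           D
  I             1.673  5.3065e-04
  C       -4.2536e-04  1.4179e-04
  E             1.673  6.7244e-04
  solve Keq expr → x = 1.4179e-04; check Q = 1.4370e-04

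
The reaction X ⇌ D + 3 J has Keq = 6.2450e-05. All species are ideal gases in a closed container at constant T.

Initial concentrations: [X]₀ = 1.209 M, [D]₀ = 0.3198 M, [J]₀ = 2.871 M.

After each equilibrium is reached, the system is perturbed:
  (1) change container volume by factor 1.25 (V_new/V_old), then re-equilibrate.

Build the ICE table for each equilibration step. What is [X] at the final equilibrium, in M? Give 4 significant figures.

[X]_eq = 1.223 M

Q₀ = 6.26 vs Keq = 6.2450e-05 ⇒ Q>K, reverse
Step 1:
                   X          D          J
  Initial      1.209     0.3198      2.871
  Change      0.3198    -0.3198    -0.9594
  Equil        1.529 1.3667e-05      1.912
  solve Keq expr → x = -0.3198; check Q = 6.2450e-05
Then change container volume by factor 1.25 (V_new/V_old).
Step 2:
                   X          D          J
  Initial      1.223 1.0933e-05      1.529
  Change  -1.0419e-05 1.0419e-05 3.1258e-05
  Equil        1.223 2.1353e-05      1.529
  solve Keq expr → x = 1.0419e-05; check Q = 6.2450e-05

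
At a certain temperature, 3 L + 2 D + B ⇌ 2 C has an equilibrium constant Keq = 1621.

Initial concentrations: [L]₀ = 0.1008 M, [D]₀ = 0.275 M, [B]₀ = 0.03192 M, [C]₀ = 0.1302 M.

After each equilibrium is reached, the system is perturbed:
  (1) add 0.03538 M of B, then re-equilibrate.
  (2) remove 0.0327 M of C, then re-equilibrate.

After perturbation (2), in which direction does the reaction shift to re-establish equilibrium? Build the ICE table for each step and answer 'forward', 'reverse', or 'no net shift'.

Direction: forward

Q₀ = 6857 vs Keq = 1621 ⇒ Q>K, reverse
Step 1:
                    L           D           B           C
  I            0.1008       0.275     0.03192      0.1302
  C            0.0282      0.0188    0.009399     -0.0188
  E             0.129      0.2938     0.04132      0.1114
  solve Keq expr → x = -0.009399; check Q = 1621
Then add 0.03538 M of B.
Step 2:
                    L           D           B           C
  I             0.129      0.2938      0.0767      0.1114
  C          -0.01369   -0.009127   -0.004564    0.009127
  E            0.1153      0.2847     0.07214      0.1205
  solve Keq expr → x = 0.004564; check Q = 1621
Then remove 0.0327 M of C.
Step 3:
                    L           D           B           C
  I            0.1153      0.2847     0.07214     0.08783
  C          -0.01228   -0.008189   -0.004094    0.008189
  E             0.103      0.2765     0.06804     0.09602
  solve Keq expr → x = 0.004094; check Q = 1621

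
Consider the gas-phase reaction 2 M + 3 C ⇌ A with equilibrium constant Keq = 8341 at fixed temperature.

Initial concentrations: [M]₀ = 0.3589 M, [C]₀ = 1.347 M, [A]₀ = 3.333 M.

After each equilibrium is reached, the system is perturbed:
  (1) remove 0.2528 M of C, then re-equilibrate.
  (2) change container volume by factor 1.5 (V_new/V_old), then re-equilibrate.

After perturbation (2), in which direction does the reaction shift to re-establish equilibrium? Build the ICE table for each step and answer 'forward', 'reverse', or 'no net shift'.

Direction: reverse

Q₀ = 10.59 vs Keq = 8341 ⇒ Q<K, forward
Step 1:
                    M           C           A
  init         0.3589       1.347       3.333
  Δ           -0.3327      -0.499      0.1663
  eq          0.02623       0.848       3.499
  solve Keq expr → x = 0.1663; check Q = 8341
Then remove 0.2528 M of C.
Step 2:
                    M           C           A
  init        0.02623      0.5952       3.499
  Δ           0.01579     0.02369   -0.007896
  eq          0.04202      0.6189       3.491
  solve Keq expr → x = -0.007896; check Q = 8341
Then change container volume by factor 1.5 (V_new/V_old).
Step 3:
                    M           C           A
  init        0.02801      0.4126       2.328
  Δ           0.02669     0.04003    -0.01334
  eq           0.0547      0.4526       2.314
  solve Keq expr → x = -0.01334; check Q = 8341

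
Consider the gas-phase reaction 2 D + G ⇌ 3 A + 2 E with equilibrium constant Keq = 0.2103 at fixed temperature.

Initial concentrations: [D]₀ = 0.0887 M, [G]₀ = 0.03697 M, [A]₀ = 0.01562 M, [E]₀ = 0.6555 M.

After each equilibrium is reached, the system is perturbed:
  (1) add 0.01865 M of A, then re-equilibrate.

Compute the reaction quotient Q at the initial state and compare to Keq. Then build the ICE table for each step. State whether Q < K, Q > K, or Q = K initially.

Q₀ = 0.00563; Q < K (proceeds forward)

Q₀ = 0.00563 vs Keq = 0.2103 ⇒ Q<K, forward
Step 1:
                  D         G         A         E
  init       0.0887   0.03697   0.01562    0.6555
  Δ        -0.01686 -0.008432    0.0253   0.01686
  eq        0.07184   0.02854   0.04092    0.6724
  solve Keq expr → x = 0.008432; check Q = 0.2103
Then add 0.01865 M of A.
Step 2:
                  D         G         A         E
  init      0.07184   0.02854   0.05957    0.6724
  Δ        0.008616  0.004308  -0.01292 -0.008616
  eq        0.08045   0.03285   0.04664    0.6637
  solve Keq expr → x = -0.004308; check Q = 0.2103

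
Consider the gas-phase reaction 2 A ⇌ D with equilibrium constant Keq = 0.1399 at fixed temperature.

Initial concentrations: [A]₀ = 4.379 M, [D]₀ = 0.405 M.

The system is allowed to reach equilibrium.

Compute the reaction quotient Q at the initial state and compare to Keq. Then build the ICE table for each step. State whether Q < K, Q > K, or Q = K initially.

Q₀ = 0.02112; Q < K (proceeds forward)

Q₀ = 0.02112 vs Keq = 0.1399 ⇒ Q<K, forward
Step 1:
                    A           D
  Initial       4.379       0.405
  Change       -1.504      0.7518
  Equil         2.875       1.157
  solve Keq expr → x = 0.7518; check Q = 0.1399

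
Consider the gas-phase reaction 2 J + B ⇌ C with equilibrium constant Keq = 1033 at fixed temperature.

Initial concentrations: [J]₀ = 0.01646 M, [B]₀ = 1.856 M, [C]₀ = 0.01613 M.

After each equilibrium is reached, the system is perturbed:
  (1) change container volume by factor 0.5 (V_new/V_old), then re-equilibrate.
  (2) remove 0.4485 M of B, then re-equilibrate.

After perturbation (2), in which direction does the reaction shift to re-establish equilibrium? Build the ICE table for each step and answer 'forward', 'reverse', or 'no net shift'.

Direction: reverse

Q₀ = 32.08 vs Keq = 1033 ⇒ Q<K, forward
Step 1:
                    J           B           C
  Initial     0.01646       1.856     0.01613
  Change     -0.01302   -0.006509    0.006509
  Equil      0.003442       1.849     0.02264
  solve Keq expr → x = 0.006509; check Q = 1033
Then change container volume by factor 0.5 (V_new/V_old).
Step 2:
                    J           B           C
  Initial    0.006885       3.699     0.04528
  Change    -0.003378   -0.001689    0.001689
  Equil      0.003507       3.697     0.04697
  solve Keq expr → x = 0.001689; check Q = 1033
Then remove 0.4485 M of B.
Step 3:
                    J           B           C
  Initial    0.003507       3.249     0.04697
  Change   2.2959e-04  1.1480e-04 -1.1480e-04
  Equil      0.003736       3.249     0.04685
  solve Keq expr → x = -1.1480e-04; check Q = 1033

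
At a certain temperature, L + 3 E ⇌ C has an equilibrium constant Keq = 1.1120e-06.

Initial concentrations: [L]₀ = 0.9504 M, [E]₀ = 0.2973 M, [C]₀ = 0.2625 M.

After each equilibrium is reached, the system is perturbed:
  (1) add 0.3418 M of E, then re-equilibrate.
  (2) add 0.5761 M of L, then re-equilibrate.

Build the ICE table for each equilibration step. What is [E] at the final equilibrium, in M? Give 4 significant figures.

[E]_eq = 1.427 M

Q₀ = 10.51 vs Keq = 1.1120e-06 ⇒ Q>K, reverse
Step 1:
                  L         E         C
  I          0.9504    0.2973    0.2625
  C          0.2625    0.7875   -0.2625
  E           1.213     1.085 1.7218e-06
  solve Keq expr → x = -0.2625; check Q = 1.1120e-06
Then add 0.3418 M of E.
Step 2:
                  L         E         C
  I           1.213     1.427 1.7218e-06
  C       -2.1941e-06 -6.5822e-06 2.1941e-06
  E           1.213     1.427 3.9158e-06
  solve Keq expr → x = 2.1941e-06; check Q = 1.1120e-06
Then add 0.5761 M of L.
Step 3:
                  L         E         C
  I           1.789     1.427 3.9158e-06
  C       -1.8599e-06 -5.5796e-06 1.8599e-06
  E           1.789     1.427 5.7757e-06
  solve Keq expr → x = 1.8599e-06; check Q = 1.1120e-06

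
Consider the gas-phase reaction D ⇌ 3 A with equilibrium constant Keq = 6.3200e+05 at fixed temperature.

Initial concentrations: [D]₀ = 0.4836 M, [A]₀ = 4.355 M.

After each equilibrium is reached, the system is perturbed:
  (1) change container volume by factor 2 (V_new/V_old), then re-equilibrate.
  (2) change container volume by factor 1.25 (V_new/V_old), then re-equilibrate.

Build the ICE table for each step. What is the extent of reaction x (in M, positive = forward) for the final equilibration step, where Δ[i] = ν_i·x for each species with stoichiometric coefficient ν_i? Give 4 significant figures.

Q₀ = 170.8 vs Keq = 6.3200e+05 ⇒ Q<K, forward
Step 1:
                    D           A
  I            0.4836       4.355
  C           -0.4833        1.45
  E        3.0950e-04       5.805
  solve Keq expr → x = 0.4833; check Q = 6.3200e+05
Then change container volume by factor 2 (V_new/V_old).
Step 2:
                    D           A
  I        1.5475e-04       2.902
  C       -1.1605e-04  3.4815e-04
  E        3.8701e-05       2.903
  solve Keq expr → x = 1.1605e-04; check Q = 6.3200e+05
Then change container volume by factor 1.25 (V_new/V_old).
Step 3:
                    D           A
  I        3.0961e-05       2.322
  C       -1.1145e-05  3.3435e-05
  E        1.9816e-05       2.322
  solve Keq expr → x = 1.1145e-05; check Q = 6.3200e+05

x = 1.1145e-05 M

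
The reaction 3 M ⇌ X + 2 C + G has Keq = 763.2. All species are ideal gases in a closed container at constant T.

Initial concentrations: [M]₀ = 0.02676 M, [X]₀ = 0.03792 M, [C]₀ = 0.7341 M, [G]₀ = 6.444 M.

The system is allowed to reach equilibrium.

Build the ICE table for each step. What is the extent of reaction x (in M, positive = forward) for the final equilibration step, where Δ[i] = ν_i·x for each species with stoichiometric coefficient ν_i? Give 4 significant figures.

Q₀ = 6872 vs Keq = 763.2 ⇒ Q>K, reverse
Step 1:
                   M          X          C          G
  I          0.02676    0.03792     0.7341      6.444
  C          0.02393  -0.007976   -0.01595  -0.007976
  E          0.05069    0.02994     0.7181      6.436
  solve Keq expr → x = -0.007976; check Q = 763.2

x = -0.007976 M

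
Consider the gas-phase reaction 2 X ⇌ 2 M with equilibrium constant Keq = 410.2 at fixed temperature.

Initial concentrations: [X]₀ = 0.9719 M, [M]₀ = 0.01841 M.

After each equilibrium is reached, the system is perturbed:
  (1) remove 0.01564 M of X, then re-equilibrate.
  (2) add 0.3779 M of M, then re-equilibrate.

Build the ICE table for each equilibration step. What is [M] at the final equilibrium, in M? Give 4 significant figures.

[M]_eq = 1.289 M

Q₀ = 3.5881e-04 vs Keq = 410.2 ⇒ Q<K, forward
Step 1:
                  X         M
  Initial    0.9719   0.01841
  Change    -0.9253    0.9253
  Equil      0.0466    0.9437
  solve Keq expr → x = 0.4627; check Q = 410.2
Then remove 0.01564 M of X.
Step 2:
                  X         M
  Initial   0.03096    0.9437
  Change     0.0149   -0.0149
  Equil     0.04586    0.9288
  solve Keq expr → x = -0.007452; check Q = 410.2
Then add 0.3779 M of M.
Step 3:
                  X         M
  Initial   0.04586     1.307
  Change    0.01778  -0.01778
  Equil     0.06364     1.289
  solve Keq expr → x = -0.00889; check Q = 410.2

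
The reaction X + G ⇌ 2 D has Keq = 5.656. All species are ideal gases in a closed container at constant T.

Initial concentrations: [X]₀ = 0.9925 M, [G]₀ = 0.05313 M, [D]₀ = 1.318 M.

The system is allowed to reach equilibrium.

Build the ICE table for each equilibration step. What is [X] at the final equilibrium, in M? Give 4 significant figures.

[X]_eq = 1.119 M

Q₀ = 32.94 vs Keq = 5.656 ⇒ Q>K, reverse
Step 1:
                  X         G         D
  Initial    0.9925   0.05313     1.318
  Change     0.1263    0.1263   -0.2525
  Equil       1.119    0.1794     1.065
  solve Keq expr → x = -0.1263; check Q = 5.656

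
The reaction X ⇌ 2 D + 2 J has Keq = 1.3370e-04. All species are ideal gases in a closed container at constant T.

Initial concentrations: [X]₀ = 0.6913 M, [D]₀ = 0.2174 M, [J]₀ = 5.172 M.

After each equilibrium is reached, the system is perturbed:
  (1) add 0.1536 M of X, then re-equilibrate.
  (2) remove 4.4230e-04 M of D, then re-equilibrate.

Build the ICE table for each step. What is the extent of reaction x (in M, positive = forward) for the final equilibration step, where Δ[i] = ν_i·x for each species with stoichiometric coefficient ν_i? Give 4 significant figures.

x = 2.2092e-04 M

Q₀ = 1.829 vs Keq = 1.3370e-04 ⇒ Q>K, reverse
Step 1:
                    X           D           J
  Initial      0.6913      0.2174       5.172
  Change       0.1077     -0.2153     -0.2153
  Equil         0.799    0.002085       4.957
  solve Keq expr → x = -0.1077; check Q = 1.3370e-04
Then add 0.1536 M of X.
Step 2:
                    X           D           J
  Initial      0.9526    0.002085       4.957
  Change  -9.5714e-05  1.9143e-04  1.9143e-04
  Equil        0.9525    0.002277       4.957
  solve Keq expr → x = 9.5714e-05; check Q = 1.3370e-04
Then remove 4.4230e-04 M of D.
Step 3:
                    X           D           J
  Initial      0.9525    0.001834       4.957
  Change  -2.2092e-04  4.4183e-04  4.4183e-04
  Equil        0.9522    0.002276       4.957
  solve Keq expr → x = 2.2092e-04; check Q = 1.3370e-04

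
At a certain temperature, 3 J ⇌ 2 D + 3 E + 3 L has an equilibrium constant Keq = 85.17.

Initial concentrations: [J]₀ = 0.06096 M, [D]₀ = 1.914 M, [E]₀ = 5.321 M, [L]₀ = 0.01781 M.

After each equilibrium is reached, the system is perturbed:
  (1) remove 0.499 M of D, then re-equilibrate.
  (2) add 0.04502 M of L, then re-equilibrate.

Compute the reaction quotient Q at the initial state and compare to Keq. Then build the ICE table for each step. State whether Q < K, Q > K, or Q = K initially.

Q₀ = 13.76 vs Keq = 85.17 ⇒ Q<K, forward
Step 1:
                  J         D         E         L
  Initial   0.06096     1.914     5.321   0.01781
  Change  -0.009618  0.006412  0.009618  0.009618
  Equil     0.05134      1.92     5.331   0.02743
  solve Keq expr → x = 0.003206; check Q = 85.17
Then remove 0.499 M of D.
Step 2:
                  J         D         E         L
  Initial   0.05134     1.421     5.331   0.02743
  Change  -0.003652  0.002434  0.003652  0.003652
  Equil     0.04769     1.424     5.334   0.03108
  solve Keq expr → x = 0.001217; check Q = 85.17
Then add 0.04502 M of L.
Step 3:
                  J         D         E         L
  Initial   0.04769     1.424     5.334    0.0761
  Change    0.02686  -0.01791  -0.02686  -0.02686
  Equil     0.07455     1.406     5.307   0.04924
  solve Keq expr → x = -0.008953; check Q = 85.17

Q₀ = 13.76; Q < K (proceeds forward)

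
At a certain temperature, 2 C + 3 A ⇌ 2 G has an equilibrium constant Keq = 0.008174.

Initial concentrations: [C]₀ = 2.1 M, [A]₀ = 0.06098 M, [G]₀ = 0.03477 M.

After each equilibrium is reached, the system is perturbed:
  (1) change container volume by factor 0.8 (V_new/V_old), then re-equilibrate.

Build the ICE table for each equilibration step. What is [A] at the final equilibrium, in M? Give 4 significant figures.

[A]_eq = 0.1254 M

Q₀ = 1.209 vs Keq = 0.008174 ⇒ Q>K, reverse
Step 1:
                  C         A         G
  I             2.1   0.06098   0.03477
  C         0.02836   0.04254  -0.02836
  E           2.128    0.1035  0.006409
  solve Keq expr → x = -0.01418; check Q = 0.008174
Then change container volume by factor 0.8 (V_new/V_old).
Step 2:
                  C         A         G
  I            2.66    0.1294  0.008012
  C        -0.00266 -0.003991   0.00266
  E           2.658    0.1254   0.01067
  solve Keq expr → x = 0.00133; check Q = 0.008174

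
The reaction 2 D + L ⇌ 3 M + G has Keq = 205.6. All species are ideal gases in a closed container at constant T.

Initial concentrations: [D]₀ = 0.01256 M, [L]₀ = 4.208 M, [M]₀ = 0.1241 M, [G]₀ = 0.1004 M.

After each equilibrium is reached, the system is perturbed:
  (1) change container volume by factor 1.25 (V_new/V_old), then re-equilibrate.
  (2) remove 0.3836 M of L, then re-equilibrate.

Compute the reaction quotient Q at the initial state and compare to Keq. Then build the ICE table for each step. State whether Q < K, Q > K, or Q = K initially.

Q₀ = 0.2891 vs Keq = 205.6 ⇒ Q<K, forward
Step 1:
                    D           L           M           G
  init        0.01256       4.208      0.1241      0.1004
  Δ          -0.01197   -0.005983     0.01795    0.005983
  eq       5.9409e-04       4.202       0.142      0.1064
  solve Keq expr → x = 0.005983; check Q = 205.6
Then change container volume by factor 1.25 (V_new/V_old).
Step 2:
                    D           L           M           G
  init     4.7527e-04       3.362      0.1136     0.08511
  Δ       -4.9694e-05 -2.4847e-05  7.4541e-05  2.4847e-05
  eq       4.2558e-04       3.362      0.1137     0.08513
  solve Keq expr → x = 2.4847e-05; check Q = 205.6
Then remove 0.3836 M of L.
Step 3:
                    D           L           M           G
  init     4.2558e-04       2.978      0.1137     0.08513
  Δ        2.6308e-05  1.3154e-05 -3.9463e-05 -1.3154e-05
  eq       4.5189e-04       2.978      0.1137     0.08512
  solve Keq expr → x = -1.3154e-05; check Q = 205.6

Q₀ = 0.2891; Q < K (proceeds forward)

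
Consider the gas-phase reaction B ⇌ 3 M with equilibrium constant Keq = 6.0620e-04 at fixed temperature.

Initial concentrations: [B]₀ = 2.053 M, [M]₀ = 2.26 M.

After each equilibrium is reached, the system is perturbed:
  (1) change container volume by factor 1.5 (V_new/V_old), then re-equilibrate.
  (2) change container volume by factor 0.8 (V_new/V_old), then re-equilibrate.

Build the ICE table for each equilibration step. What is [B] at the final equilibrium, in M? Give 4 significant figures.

Q₀ = 5.623 vs Keq = 6.0620e-04 ⇒ Q>K, reverse
Step 1:
                  B         M
  I           2.053      2.26
  C          0.7137    -2.141
  E           2.767    0.1188
  solve Keq expr → x = -0.7137; check Q = 6.0620e-04
Then change container volume by factor 1.5 (V_new/V_old).
Step 2:
                  B         M
  I           1.844   0.07921
  C       -0.008144   0.02443
  E           1.836    0.1036
  solve Keq expr → x = 0.008144; check Q = 6.0620e-04
Then change container volume by factor 0.8 (V_new/V_old).
Step 3:
                  B         M
  I           2.295    0.1295
  C        0.005937  -0.01781
  E           2.301    0.1117
  solve Keq expr → x = -0.005937; check Q = 6.0620e-04

[B]_eq = 2.301 M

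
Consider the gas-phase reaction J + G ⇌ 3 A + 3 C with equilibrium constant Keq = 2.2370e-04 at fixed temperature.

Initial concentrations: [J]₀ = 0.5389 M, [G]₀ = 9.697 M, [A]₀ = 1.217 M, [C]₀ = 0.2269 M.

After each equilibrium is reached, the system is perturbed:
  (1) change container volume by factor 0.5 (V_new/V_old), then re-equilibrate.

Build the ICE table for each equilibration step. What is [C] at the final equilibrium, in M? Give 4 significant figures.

Q₀ = 0.004029 vs Keq = 2.2370e-04 ⇒ Q>K, reverse
Step 1:
                  J         G         A         C
  Initial    0.5389     9.697     1.217    0.2269
  Change    0.04253   0.04253   -0.1276   -0.1276
  Equil      0.5814      9.74     1.089   0.09932
  solve Keq expr → x = -0.04253; check Q = 2.2370e-04
Then change container volume by factor 0.5 (V_new/V_old).
Step 2:
                  J         G         A         C
  Initial     1.163     19.48     2.179    0.1986
  Change    0.03816   0.03816   -0.1145   -0.1145
  Equil       1.201     19.52     2.064   0.08416
  solve Keq expr → x = -0.03816; check Q = 2.2370e-04

[C]_eq = 0.08416 M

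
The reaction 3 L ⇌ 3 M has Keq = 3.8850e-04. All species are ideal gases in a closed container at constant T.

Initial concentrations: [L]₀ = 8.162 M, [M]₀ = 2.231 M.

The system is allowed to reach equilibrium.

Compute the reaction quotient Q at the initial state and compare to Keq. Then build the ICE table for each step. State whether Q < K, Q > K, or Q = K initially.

Q₀ = 0.02042; Q > K (proceeds reverse)

Q₀ = 0.02042 vs Keq = 3.8850e-04 ⇒ Q>K, reverse
Step 1:
                  L         M
  init        8.162     2.231
  Δ           1.524    -1.524
  eq          9.686    0.7068
  solve Keq expr → x = -0.5081; check Q = 3.8850e-04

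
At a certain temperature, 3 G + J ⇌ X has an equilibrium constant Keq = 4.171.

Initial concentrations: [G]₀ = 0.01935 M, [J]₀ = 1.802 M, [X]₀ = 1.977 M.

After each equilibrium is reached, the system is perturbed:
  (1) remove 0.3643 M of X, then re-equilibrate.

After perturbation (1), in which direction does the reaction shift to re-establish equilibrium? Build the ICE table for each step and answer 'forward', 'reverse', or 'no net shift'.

Q₀ = 1.5143e+05 vs Keq = 4.171 ⇒ Q>K, reverse
Step 1:
                    G           J           X
  init        0.01935       1.802       1.977
  Δ            0.5791       0.193      -0.193
  eq           0.5985       1.995       1.784
  solve Keq expr → x = -0.193; check Q = 4.171
Then remove 0.3643 M of X.
Step 2:
                    G           J           X
  init         0.5985       1.995        1.42
  Δ          -0.04084    -0.01361     0.01361
  eq           0.5577       1.981       1.433
  solve Keq expr → x = 0.01361; check Q = 4.171

Direction: forward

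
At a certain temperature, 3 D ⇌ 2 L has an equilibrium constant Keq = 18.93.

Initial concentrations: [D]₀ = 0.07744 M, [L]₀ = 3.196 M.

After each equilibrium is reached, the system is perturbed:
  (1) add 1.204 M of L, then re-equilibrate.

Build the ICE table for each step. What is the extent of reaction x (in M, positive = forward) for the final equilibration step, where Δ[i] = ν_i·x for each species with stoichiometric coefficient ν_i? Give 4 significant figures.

x = -0.06076 M

Q₀ = 2.1995e+04 vs Keq = 18.93 ⇒ Q>K, reverse
Step 1:
                   D          L
  I          0.07744      3.196
  C           0.6601    -0.4401
  E           0.7376      2.756
  solve Keq expr → x = -0.22; check Q = 18.93
Then add 1.204 M of L.
Step 2:
                   D          L
  I           0.7376       3.96
  C           0.1823    -0.1215
  E           0.9198      3.838
  solve Keq expr → x = -0.06076; check Q = 18.93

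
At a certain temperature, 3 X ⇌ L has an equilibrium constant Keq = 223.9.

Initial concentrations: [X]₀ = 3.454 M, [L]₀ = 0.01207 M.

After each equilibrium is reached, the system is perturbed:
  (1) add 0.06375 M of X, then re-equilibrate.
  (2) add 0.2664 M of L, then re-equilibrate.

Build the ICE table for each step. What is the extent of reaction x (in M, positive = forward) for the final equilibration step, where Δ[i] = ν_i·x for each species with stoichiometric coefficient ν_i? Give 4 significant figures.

Q₀ = 2.9291e-04 vs Keq = 223.9 ⇒ Q<K, forward
Step 1:
                    X           L
  I             3.454     0.01207
  C            -3.284       1.095
  E            0.1703       1.107
  solve Keq expr → x = 1.095; check Q = 223.9
Then add 0.06375 M of X.
Step 2:
                    X           L
  I            0.2341       1.107
  C          -0.06268     0.02089
  E            0.1714       1.128
  solve Keq expr → x = 0.02089; check Q = 223.9
Then add 0.2664 M of L.
Step 3:
                    X           L
  I            0.1714       1.394
  C           0.01238   -0.004125
  E            0.1838        1.39
  solve Keq expr → x = -0.004125; check Q = 223.9

x = -0.004125 M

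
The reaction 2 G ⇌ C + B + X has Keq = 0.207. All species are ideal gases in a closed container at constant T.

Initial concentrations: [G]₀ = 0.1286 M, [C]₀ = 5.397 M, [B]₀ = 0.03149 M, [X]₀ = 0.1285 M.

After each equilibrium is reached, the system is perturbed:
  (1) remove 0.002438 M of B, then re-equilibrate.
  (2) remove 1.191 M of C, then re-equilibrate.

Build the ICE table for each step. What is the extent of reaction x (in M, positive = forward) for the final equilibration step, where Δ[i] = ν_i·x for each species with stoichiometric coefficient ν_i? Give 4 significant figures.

Q₀ = 1.321 vs Keq = 0.207 ⇒ Q>K, reverse
Step 1:
                  G         C         B         X
  init       0.1286     5.397   0.03149    0.1285
  Δ          0.0421  -0.02105  -0.02105  -0.02105
  eq         0.1707     5.376   0.01044    0.1075
  solve Keq expr → x = -0.02105; check Q = 0.207
Then remove 0.002438 M of B.
Step 2:
                  G         C         B         X
  init       0.1707     5.376  0.008003    0.1075
  Δ       -0.003651  0.001826  0.001826  0.001826
  eq          0.167     5.378  0.009829    0.1093
  solve Keq expr → x = 0.001826; check Q = 0.207
Then remove 1.191 M of C.
Step 3:
                  G         C         B         X
  init        0.167     4.187  0.009829    0.1093
  Δ       -0.003967  0.001983  0.001983  0.001983
  eq         0.1631     4.189   0.01181    0.1113
  solve Keq expr → x = 0.001983; check Q = 0.207

x = 0.001983 M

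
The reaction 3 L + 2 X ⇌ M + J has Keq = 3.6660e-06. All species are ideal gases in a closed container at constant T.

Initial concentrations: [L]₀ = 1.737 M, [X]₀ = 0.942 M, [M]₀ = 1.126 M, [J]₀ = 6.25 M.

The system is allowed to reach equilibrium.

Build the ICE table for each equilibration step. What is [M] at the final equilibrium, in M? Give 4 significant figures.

[M]_eq = 9.7372e-04 M

Q₀ = 1.513 vs Keq = 3.6660e-06 ⇒ Q>K, reverse
Step 1:
                  L         X         M         J
  Initial     1.737     0.942     1.126      6.25
  Change      3.375      2.25    -1.125    -1.125
  Equil       5.112     3.192 9.7372e-04     5.125
  solve Keq expr → x = -1.125; check Q = 3.6660e-06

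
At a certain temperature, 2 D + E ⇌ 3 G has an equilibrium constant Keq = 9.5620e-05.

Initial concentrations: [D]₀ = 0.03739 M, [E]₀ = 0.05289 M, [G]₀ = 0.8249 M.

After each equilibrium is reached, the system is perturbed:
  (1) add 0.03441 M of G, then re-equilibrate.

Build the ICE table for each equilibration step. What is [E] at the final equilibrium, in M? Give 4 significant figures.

Q₀ = 7591 vs Keq = 9.5620e-05 ⇒ Q>K, reverse
Step 1:
                    D           E           G
  I           0.03739     0.05289      0.8249
  C            0.5355      0.2678     -0.8033
  E            0.5729      0.3207     0.02159
  solve Keq expr → x = -0.2678; check Q = 9.5620e-05
Then add 0.03441 M of G.
Step 2:
                    D           E           G
  I            0.5729      0.3207       0.056
  C            0.0224      0.0112     -0.0336
  E            0.5953      0.3319      0.0224
  solve Keq expr → x = -0.0112; check Q = 9.5620e-05

[E]_eq = 0.3319 M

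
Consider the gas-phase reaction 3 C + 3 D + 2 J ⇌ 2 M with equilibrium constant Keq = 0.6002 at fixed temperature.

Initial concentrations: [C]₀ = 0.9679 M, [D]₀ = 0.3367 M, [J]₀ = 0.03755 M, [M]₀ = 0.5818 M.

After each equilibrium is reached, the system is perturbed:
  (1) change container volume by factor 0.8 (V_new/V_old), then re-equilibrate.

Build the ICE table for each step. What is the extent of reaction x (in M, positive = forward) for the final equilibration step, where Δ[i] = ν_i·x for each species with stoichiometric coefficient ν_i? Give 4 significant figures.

Q₀ = 6936 vs Keq = 0.6002 ⇒ Q>K, reverse
Step 1:
                   C          D          J          M
  init        0.9679     0.3367    0.03755     0.5818
  Δ           0.4378     0.4378     0.2919    -0.2919
  eq           1.406     0.7745     0.3294     0.2899
  solve Keq expr → x = -0.1459; check Q = 0.6002
Then change container volume by factor 0.8 (V_new/V_old).
Step 2:
                   C          D          J          M
  init         1.757     0.9681     0.4118     0.3624
  Δ          -0.1118    -0.1118   -0.07454    0.07454
  eq           1.645     0.8563     0.3372     0.4369
  solve Keq expr → x = 0.03727; check Q = 0.6002

x = 0.03727 M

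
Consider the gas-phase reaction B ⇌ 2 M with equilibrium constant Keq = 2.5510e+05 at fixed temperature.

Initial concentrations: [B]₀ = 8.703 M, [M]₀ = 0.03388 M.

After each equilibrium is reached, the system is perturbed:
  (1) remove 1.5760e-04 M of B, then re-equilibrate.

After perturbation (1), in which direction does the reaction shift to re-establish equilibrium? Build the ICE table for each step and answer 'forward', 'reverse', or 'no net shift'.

Direction: reverse

Q₀ = 1.3189e-04 vs Keq = 2.5510e+05 ⇒ Q<K, forward
Step 1:
                    B           M
  Initial       8.703     0.03388
  Change       -8.702        17.4
  Equil      0.001192       17.44
  solve Keq expr → x = 8.702; check Q = 2.5510e+05
Then remove 1.5760e-04 M of B.
Step 2:
                    B           M
  Initial    0.001034       17.44
  Change   1.5756e-04 -3.1511e-04
  Equil      0.001192       17.44
  solve Keq expr → x = -1.5756e-04; check Q = 2.5510e+05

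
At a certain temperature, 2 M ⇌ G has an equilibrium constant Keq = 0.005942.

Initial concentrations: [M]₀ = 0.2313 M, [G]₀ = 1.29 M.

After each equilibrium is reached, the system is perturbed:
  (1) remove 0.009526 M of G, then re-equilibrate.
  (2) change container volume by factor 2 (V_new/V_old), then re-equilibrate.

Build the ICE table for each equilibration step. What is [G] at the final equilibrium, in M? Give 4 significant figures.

[G]_eq = 0.01121 M

Q₀ = 24.11 vs Keq = 0.005942 ⇒ Q>K, reverse
Step 1:
                  M         G
  Initial    0.2313      1.29
  Change      2.492    -1.246
  Equil       2.723   0.04406
  solve Keq expr → x = -1.246; check Q = 0.005942
Then remove 0.009526 M of G.
Step 2:
                  M         G
  Initial     2.723   0.03454
  Change    -0.0179  0.008949
  Equil       2.705   0.04349
  solve Keq expr → x = 0.008949; check Q = 0.005942
Then change container volume by factor 2 (V_new/V_old).
Step 3:
                  M         G
  Initial     1.353   0.02174
  Change    0.02106  -0.01053
  Equil       1.374   0.01121
  solve Keq expr → x = -0.01053; check Q = 0.005942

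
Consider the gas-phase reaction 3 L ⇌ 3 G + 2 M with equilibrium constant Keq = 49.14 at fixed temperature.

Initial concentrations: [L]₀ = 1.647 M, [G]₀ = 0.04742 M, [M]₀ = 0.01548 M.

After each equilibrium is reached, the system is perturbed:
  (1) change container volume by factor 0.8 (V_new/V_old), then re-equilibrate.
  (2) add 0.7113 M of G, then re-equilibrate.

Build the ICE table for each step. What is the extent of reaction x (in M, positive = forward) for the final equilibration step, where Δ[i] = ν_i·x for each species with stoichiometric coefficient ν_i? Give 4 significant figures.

x = -0.04377 M

Q₀ = 5.7193e-09 vs Keq = 49.14 ⇒ Q<K, forward
Step 1:
                    L           G           M
  init          1.647     0.04742     0.01548
  Δ            -1.306       1.306      0.8707
  eq           0.3409       1.353      0.8862
  solve Keq expr → x = 0.4354; check Q = 49.14
Then change container volume by factor 0.8 (V_new/V_old).
Step 2:
                    L           G           M
  init         0.4262       1.692       1.108
  Δ           0.04599    -0.04599    -0.03066
  eq           0.4722       1.646       1.077
  solve Keq expr → x = -0.01533; check Q = 49.14
Then add 0.7113 M of G.
Step 3:
                    L           G           M
  init         0.4722       2.357       1.077
  Δ            0.1313     -0.1313    -0.08753
  eq           0.6035       2.226      0.9895
  solve Keq expr → x = -0.04377; check Q = 49.14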